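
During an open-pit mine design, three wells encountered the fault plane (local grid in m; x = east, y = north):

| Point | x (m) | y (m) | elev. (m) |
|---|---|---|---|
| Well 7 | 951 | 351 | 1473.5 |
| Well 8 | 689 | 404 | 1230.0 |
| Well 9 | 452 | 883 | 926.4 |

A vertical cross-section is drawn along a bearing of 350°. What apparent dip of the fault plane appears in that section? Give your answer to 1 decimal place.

Two edge vectors: Well 7→Well 8 = (-262, 53, -243.5), Well 7→Well 9 = (-499, 532, -547.1).
Normal n = (Well 7→Well 8) × (Well 7→Well 9) = (100545.7, -21833.7, -112937).
So ∂z/∂x = −n_x/n_z = 0.89028 and ∂z/∂y = −n_y/n_z = −0.19333.
Unit vector along 350° is (sin 350°, cos 350°) = (-0.1736, 0.9848).
Slope in that direction = a·(-0.1736) + b·(0.9848) = −0.34499.
Apparent dip = arctan|0.34499| = 19.0° (true dip is 42.3°, so apparent ≤ true as expected).

19.0°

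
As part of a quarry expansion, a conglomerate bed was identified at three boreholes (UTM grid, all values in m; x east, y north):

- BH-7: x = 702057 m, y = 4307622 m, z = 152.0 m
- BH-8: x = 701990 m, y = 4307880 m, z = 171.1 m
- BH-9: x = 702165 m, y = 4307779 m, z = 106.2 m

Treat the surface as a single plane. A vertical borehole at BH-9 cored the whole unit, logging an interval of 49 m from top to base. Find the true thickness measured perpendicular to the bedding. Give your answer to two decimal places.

45.70 m

Two edge vectors: BH-7→BH-8 = (-67, 258, 19.1), BH-7→BH-9 = (108, 157, -45.8).
Normal n = (BH-7→BH-8) × (BH-7→BH-9) = (-14815.1, -1005.8, -38383).
So ∂z/∂x = −n_x/n_z = −0.38598 and ∂z/∂y = −n_y/n_z = −0.02620.
|∇z| = √(a²+b²) = 0.38687, so dip δ = arctan(0.38687) = 21.15°.
True thickness = vertical thickness × cos δ = 49 × cos 21.15° = 45.70 m.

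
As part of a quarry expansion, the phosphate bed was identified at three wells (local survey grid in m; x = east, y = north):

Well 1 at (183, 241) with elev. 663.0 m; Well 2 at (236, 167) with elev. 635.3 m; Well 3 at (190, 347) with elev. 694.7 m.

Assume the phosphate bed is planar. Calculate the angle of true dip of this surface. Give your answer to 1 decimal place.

Two edge vectors: Well 1→Well 2 = (53, -74, -27.7), Well 1→Well 3 = (7, 106, 31.7).
Normal n = (Well 1→Well 2) × (Well 1→Well 3) = (590.4, -1874, 6136).
So ∂z/∂x = −n_x/n_z = −0.09622 and ∂z/∂y = −n_y/n_z = 0.30541.
Gradient magnitude |∇z| = √(a² + b²) = √(0.00926 + 0.09328) = 0.32021.
True dip = arctan(0.32021) = 17.8°, dipping toward SSE (azimuth ≈ 163°).

17.8°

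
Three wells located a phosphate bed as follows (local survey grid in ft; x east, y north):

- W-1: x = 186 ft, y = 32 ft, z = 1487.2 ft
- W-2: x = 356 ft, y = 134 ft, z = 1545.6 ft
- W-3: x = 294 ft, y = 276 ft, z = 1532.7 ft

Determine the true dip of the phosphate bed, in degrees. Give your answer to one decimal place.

17.7°

Let the plane be z = a·x + b·y + c.
W-2−W-1: 170a + 102b = 58.4;  W-3−W-1: 108a + 244b = 45.5.
Solving gives a = 0.31541, b = 0.04687.
Gradient magnitude |∇z| = √(a² + b²) = √(0.09948 + 0.00220) = 0.31887.
True dip = arctan(0.31887) = 17.7°, dipping toward W (azimuth ≈ 262°).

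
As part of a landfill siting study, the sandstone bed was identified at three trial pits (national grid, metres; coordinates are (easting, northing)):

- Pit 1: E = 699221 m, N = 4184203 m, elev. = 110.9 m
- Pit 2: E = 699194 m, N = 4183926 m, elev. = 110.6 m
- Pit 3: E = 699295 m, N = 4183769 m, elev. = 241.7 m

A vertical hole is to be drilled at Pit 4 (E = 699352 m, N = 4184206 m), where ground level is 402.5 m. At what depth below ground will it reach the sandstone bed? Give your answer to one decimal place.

144.1 m

Let the plane be z = a·E + b·N + c.
Pit 2−Pit 1: −27a − 277b = −0.3;  Pit 3−Pit 1: 74a − 434b = 130.8.
Solving gives a = 1.128687609, b = −0.108933449.
Then c = 110.9 − a·699221 − b·4184203 = −333291.51.
At (699352, 4184206): z_contact = 789349.94 − 455799.99 − 333291.51 = 258.43 m.
Depth below ground = 402.5 − 258.43 = 144.1 m.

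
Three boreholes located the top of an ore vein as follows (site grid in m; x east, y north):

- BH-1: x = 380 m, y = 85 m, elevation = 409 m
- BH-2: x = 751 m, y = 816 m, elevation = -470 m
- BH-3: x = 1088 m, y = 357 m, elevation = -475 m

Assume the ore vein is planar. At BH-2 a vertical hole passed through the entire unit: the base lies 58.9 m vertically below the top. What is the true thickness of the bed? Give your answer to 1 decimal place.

37.6 m

Let the plane be z = a·x + b·y + c.
BH-2−BH-1: 371a + 731b = −879;  BH-3−BH-1: 708a + 272b = −884.
Solving gives a = −0.97715, b = −0.70654.
|∇z| = √(a²+b²) = 1.20583, so dip δ = arctan(1.20583) = 50.33°.
True thickness = vertical thickness × cos δ = 58.9 × cos 50.33° = 37.6 m.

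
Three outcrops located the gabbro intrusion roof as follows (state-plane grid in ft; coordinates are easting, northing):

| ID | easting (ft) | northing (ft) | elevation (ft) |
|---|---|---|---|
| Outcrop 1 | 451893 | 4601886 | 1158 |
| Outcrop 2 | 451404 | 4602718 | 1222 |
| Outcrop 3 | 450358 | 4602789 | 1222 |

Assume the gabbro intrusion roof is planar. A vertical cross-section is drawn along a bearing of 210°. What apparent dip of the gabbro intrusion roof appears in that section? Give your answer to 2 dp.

4.12°

Let the plane be z = a·easting + b·northing + c.
Outcrop 2−Outcrop 1: −489a + 832b = 64;  Outcrop 3−Outcrop 1: −1535a + 903b = 64.
Solving gives a = 0.00544, b = 0.08012.
Unit vector along 210° is (sin 210°, cos 210°) = (-0.5000, -0.8660).
Slope in that direction = a·(-0.5000) + b·(-0.8660) = −0.07210.
Apparent dip = arctan|0.07210| = 4.12° (true dip is 4.6°, so apparent ≤ true as expected).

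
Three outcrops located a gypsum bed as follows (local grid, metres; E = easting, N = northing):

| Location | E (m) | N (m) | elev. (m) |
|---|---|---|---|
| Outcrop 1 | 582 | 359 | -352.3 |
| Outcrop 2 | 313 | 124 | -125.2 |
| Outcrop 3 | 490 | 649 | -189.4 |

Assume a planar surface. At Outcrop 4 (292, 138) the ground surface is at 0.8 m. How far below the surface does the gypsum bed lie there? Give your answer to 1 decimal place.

100.8 m

Two edge vectors: Outcrop 1→Outcrop 2 = (-269, -235, 227.1), Outcrop 1→Outcrop 3 = (-92, 290, 162.9).
Normal n = (Outcrop 1→Outcrop 2) × (Outcrop 1→Outcrop 3) = (-104140.5, 22926.9, -99630).
So ∂z/∂E = −n_x/n_z = −1.04527 and ∂z/∂N = −n_y/n_z = 0.23012.
Intercept c from Outcrop 1: -352.3 + 608.35 − 82.61 = 173.44.
At (292, 138): z_contact = −305.22 + 31.76 + 173.44 = -100.03 m.
Depth below ground = 0.8 − (-100.03) = 100.8 m.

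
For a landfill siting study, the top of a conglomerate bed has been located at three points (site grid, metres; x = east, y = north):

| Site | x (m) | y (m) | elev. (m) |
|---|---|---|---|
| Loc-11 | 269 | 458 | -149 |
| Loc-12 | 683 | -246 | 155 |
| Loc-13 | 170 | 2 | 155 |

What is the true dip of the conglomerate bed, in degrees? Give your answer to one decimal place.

Let the plane be z = a·x + b·y + c.
Loc-12−Loc-11: 414a − 704b = 304;  Loc-13−Loc-11: −99a − 456b = 304.
Solving gives a = −0.29167, b = −0.60334.
Gradient magnitude |∇z| = √(a² + b²) = √(0.08507 + 0.36402) = 0.67015.
True dip = arctan(0.67015) = 33.8°, dipping toward NNE (azimuth ≈ 026°).

33.8°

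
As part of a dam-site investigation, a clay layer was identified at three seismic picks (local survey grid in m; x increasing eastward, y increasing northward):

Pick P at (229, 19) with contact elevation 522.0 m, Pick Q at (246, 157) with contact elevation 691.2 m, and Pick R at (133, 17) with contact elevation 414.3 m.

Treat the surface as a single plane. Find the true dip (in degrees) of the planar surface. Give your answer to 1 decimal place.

Two edge vectors: Pick P→Pick Q = (17, 138, 169.2), Pick P→Pick R = (-96, -2, -107.7).
Normal n = (Pick P→Pick Q) × (Pick P→Pick R) = (-14524.2, -14412.3, 13214).
So ∂z/∂x = −n_x/n_z = 1.09915 and ∂z/∂y = −n_y/n_z = 1.09068.
Gradient magnitude |∇z| = √(a² + b²) = √(1.20814 + 1.18959) = 1.54846.
True dip = arctan(1.54846) = 57.1°, dipping toward SW (azimuth ≈ 225°).

57.1°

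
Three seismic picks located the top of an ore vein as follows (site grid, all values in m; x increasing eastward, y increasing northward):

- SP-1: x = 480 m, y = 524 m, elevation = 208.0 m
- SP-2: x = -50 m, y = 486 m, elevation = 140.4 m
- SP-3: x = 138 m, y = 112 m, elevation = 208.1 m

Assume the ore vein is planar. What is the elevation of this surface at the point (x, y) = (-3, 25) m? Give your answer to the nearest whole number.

Two edge vectors: SP-1→SP-2 = (-530, -38, -67.6), SP-1→SP-3 = (-342, -412, 0.1).
Normal n = (SP-1→SP-2) × (SP-1→SP-3) = (-27855, 23172.2, 205364).
So ∂z/∂x = −n_x/n_z = 0.13564 and ∂z/∂y = −n_y/n_z = −0.11283.
Intercept c from SP-1: 208 − 65.11 + 59.13 = 202.02.
At (-3, 25): z = −0.4 − 2.8 + 202.02 = 198.8 m.

199 m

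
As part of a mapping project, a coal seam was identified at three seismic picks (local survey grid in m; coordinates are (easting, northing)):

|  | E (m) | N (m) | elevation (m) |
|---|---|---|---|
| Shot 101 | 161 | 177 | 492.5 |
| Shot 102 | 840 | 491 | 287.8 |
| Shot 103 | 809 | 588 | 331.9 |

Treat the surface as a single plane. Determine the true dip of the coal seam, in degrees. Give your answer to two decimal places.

28.56°

Let the plane be z = a·E + b·N + c.
Shot 102−Shot 101: 679a + 314b = −204.7;  Shot 103−Shot 101: 648a + 411b = −160.6.
Solving gives a = −0.44583, b = 0.31216.
Gradient magnitude |∇z| = √(a² + b²) = √(0.19876 + 0.09744) = 0.54425.
True dip = arctan(0.54425) = 28.56°, dipping toward SE (azimuth ≈ 125°).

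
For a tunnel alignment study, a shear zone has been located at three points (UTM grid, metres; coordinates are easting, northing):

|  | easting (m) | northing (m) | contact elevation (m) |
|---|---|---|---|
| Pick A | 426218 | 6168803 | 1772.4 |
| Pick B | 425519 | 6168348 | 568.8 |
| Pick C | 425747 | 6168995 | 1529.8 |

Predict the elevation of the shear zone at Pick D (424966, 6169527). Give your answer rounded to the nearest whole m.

1371 m

Let the plane be z = a·easting + b·northing + c.
Pick B−Pick A: −699a − 455b = −1203.6;  Pick C−Pick A: −471a + 192b = −242.6.
Solving gives a = 0.97980334, b = 1.14003839.
Then c = 1772.4 − a·426218 − b·6168803 = −7448509.67.
At (424966, 6169527): z = 416383.1 + 7033497.6 − 7448509.67 = 1371.1 m.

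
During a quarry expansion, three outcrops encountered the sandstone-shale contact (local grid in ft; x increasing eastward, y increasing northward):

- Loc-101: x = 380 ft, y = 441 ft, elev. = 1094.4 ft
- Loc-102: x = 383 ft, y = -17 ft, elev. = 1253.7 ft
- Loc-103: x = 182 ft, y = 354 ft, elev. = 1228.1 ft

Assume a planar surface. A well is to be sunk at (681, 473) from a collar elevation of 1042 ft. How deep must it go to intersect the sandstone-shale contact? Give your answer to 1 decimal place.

115.6 ft

Two edge vectors: Loc-101→Loc-102 = (3, -458, 159.3), Loc-101→Loc-103 = (-198, -87, 133.7).
Normal n = (Loc-101→Loc-102) × (Loc-101→Loc-103) = (-47375.5, -31942.5, -90945).
So ∂z/∂x = −n_x/n_z = −0.52092 and ∂z/∂y = −n_y/n_z = −0.35123.
Intercept c from Loc-101: 1094.4 + 197.95 + 154.89 = 1447.24.
At (681, 473): z_contact = −354.75 − 166.13 + 1447.24 = 926.36 ft.
Depth below ground = 1042 − 926.36 = 115.6 ft.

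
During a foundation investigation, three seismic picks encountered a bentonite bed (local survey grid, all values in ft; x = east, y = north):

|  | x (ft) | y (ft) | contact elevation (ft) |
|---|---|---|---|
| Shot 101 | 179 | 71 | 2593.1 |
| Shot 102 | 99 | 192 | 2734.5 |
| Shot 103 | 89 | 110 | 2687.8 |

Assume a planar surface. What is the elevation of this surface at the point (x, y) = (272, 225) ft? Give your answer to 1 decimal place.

2624.0 ft

Two edge vectors: Shot 101→Shot 102 = (-80, 121, 141.4), Shot 101→Shot 103 = (-90, 39, 94.7).
Normal n = (Shot 101→Shot 102) × (Shot 101→Shot 103) = (5944.1, -5150, 7770).
So ∂z/∂x = −n_x/n_z = −0.76501 and ∂z/∂y = −n_y/n_z = 0.66281.
Intercept c from Shot 101: 2593.1 + 136.94 − 47.06 = 2682.98.
At (272, 225): z = −208.1 + 149.1 + 2682.98 = 2624.0 ft.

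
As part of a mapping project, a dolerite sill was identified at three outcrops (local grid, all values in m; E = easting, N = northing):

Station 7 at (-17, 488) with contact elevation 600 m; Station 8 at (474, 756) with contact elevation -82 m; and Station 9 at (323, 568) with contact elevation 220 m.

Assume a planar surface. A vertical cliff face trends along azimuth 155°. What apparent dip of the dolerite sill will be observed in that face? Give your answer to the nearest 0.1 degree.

22.1°

Two edge vectors: Station 7→Station 8 = (491, 268, -682), Station 7→Station 9 = (340, 80, -380).
Normal n = (Station 7→Station 8) × (Station 7→Station 9) = (-47280, -45300, -51840).
So ∂z/∂E = −n_x/n_z = −0.91204 and ∂z/∂N = −n_y/n_z = −0.87384.
Unit vector along 155° is (sin 155°, cos 155°) = (0.4226, -0.9063).
Slope in that direction = a·(0.4226) + b·(-0.9063) = 0.40653.
Apparent dip = arctan|0.40653| = 22.1° (true dip is 51.6°, so apparent ≤ true as expected).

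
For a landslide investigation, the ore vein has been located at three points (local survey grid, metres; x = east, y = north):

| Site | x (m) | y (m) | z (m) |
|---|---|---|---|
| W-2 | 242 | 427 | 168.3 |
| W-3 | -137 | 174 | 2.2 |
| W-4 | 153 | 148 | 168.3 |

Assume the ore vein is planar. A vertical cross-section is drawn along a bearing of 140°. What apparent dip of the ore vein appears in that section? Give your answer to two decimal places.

26.29°

Two edge vectors: W-2→W-3 = (-379, -253, -166.1), W-2→W-4 = (-89, -279, 0).
Normal n = (W-2→W-3) × (W-2→W-4) = (-46341.9, 14782.9, 83224).
So ∂z/∂x = −n_x/n_z = 0.55683 and ∂z/∂y = −n_y/n_z = −0.17763.
Unit vector along 140° is (sin 140°, cos 140°) = (0.6428, -0.7660).
Slope in that direction = a·(0.6428) + b·(-0.7660) = 0.49400.
Apparent dip = arctan|0.49400| = 26.29° (true dip is 30.3°, so apparent ≤ true as expected).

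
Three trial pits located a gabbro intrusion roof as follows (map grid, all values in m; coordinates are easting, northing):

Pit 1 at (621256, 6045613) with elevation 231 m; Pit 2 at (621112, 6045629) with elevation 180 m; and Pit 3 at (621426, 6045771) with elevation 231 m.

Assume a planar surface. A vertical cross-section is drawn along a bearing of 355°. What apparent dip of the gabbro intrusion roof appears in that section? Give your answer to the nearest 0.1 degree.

Let the plane be z = a·easting + b·northing + c.
Pit 2−Pit 1: −144a + 16b = −51;  Pit 3−Pit 1: 170a + 158b = 0.
Solving gives a = 0.31635, b = −0.34037.
Unit vector along 355° is (sin 355°, cos 355°) = (-0.0872, 0.9962).
Slope in that direction = a·(-0.0872) + b·(0.9962) = −0.36665.
Apparent dip = arctan|0.36665| = 20.1° (true dip is 24.9°, so apparent ≤ true as expected).

20.1°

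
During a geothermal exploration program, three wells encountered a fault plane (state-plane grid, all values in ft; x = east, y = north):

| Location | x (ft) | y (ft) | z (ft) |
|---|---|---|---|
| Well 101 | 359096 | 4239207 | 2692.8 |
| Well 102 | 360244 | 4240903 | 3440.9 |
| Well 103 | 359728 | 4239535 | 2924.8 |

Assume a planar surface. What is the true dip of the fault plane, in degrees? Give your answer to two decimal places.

20.07°

Let the plane be z = a·x + b·y + c.
Well 102−Well 101: 1148a + 1696b = 748.1;  Well 103−Well 101: 632a + 328b = 232.
Solving gives a = 0.21299, b = 0.29693.
Gradient magnitude |∇z| = √(a² + b²) = √(0.04536 + 0.08817) = 0.36542.
True dip = arctan(0.36542) = 20.07°, dipping toward SW (azimuth ≈ 216°).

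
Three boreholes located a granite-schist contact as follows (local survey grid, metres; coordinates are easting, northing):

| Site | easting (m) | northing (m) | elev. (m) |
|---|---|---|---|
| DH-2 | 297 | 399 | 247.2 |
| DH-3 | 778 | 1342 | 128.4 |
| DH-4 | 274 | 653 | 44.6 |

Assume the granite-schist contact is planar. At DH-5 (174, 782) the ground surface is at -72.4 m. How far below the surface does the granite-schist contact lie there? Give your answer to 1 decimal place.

Two edge vectors: DH-2→DH-3 = (481, 943, -118.8), DH-2→DH-4 = (-23, 254, -202.6).
Normal n = (DH-2→DH-3) × (DH-2→DH-4) = (-160876.6, 100183, 143863).
So ∂z/∂easting = −n_x/n_z = 1.118263 and ∂z/∂northing = −n_y/n_z = −0.696378.
Intercept c from DH-2: 247.2 − 332.12 + 277.85 = 192.93.
At (174, 782): z_contact = 194.58 − 544.57 + 192.93 = -157.06 m.
Depth below ground = -72.4 − (-157.06) = 84.7 m.

84.7 m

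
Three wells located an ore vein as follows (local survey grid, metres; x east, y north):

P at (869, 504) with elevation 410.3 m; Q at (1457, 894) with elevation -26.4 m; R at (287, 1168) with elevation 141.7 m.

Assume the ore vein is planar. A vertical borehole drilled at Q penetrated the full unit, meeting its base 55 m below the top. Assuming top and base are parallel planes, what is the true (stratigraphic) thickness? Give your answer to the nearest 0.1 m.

Two edge vectors: P→Q = (588, 390, -436.7), P→R = (-582, 664, -268.6).
Normal n = (P→Q) × (P→R) = (185214.8, 412096.2, 617412).
So ∂z/∂x = −n_x/n_z = −0.29999 and ∂z/∂y = −n_y/n_z = −0.66746.
|∇z| = √(a²+b²) = 0.73177, so dip δ = arctan(0.73177) = 36.20°.
True thickness = vertical thickness × cos δ = 55 × cos 36.20° = 44.4 m.

44.4 m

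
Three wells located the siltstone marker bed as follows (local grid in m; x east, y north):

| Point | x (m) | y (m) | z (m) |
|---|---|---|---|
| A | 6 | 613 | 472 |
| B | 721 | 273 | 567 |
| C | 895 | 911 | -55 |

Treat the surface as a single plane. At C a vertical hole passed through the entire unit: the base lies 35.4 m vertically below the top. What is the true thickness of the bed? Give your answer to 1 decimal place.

25.8 m

Let the plane be z = a·x + b·y + c.
B−A: 715a − 340b = 95;  C−A: 889a + 298b = −527.
Solving gives a = −0.29276, b = −0.89508.
|∇z| = √(a²+b²) = 0.94174, so dip δ = arctan(0.94174) = 43.28°.
True thickness = vertical thickness × cos δ = 35.4 × cos 43.28° = 25.8 m.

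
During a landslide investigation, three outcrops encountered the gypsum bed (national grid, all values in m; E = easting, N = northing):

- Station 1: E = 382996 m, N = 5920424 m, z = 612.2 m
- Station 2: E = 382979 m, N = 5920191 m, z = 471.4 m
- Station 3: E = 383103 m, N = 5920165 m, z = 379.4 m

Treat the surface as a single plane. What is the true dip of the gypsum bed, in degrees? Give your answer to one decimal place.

41.6°

Two edge vectors: Station 1→Station 2 = (-17, -233, -140.8), Station 1→Station 3 = (107, -259, -232.8).
Normal n = (Station 1→Station 2) × (Station 1→Station 3) = (17775.2, -19023.2, 29334).
So ∂z/∂E = −n_x/n_z = −0.60596 and ∂z/∂N = −n_y/n_z = 0.64850.
Gradient magnitude |∇z| = √(a² + b²) = √(0.36719 + 0.42056) = 0.88755.
True dip = arctan(0.88755) = 41.6°, dipping toward SE (azimuth ≈ 137°).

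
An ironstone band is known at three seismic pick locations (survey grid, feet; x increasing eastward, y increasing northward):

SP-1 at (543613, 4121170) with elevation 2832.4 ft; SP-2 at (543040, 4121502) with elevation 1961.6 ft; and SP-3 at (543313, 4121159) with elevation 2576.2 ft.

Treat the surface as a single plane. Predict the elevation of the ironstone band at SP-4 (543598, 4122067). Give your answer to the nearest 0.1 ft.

Two edge vectors: SP-1→SP-2 = (-573, 332, -870.8), SP-1→SP-3 = (-300, -11, -256.2).
Normal n = (SP-1→SP-2) × (SP-1→SP-3) = (-94637.2, 114437.4, 105903).
So ∂z/∂x = −n_x/n_z = 0.893621522 and ∂z/∂y = −n_y/n_z = −1.080586952.
Intercept c from SP-1: 2832.4 − 485784.28 + 4453282.53 = 3970330.65.
At (543598, 4122067): z = 485770.9 − 4454251.8 + 3970330.65 = 1849.7 ft.

1849.7 ft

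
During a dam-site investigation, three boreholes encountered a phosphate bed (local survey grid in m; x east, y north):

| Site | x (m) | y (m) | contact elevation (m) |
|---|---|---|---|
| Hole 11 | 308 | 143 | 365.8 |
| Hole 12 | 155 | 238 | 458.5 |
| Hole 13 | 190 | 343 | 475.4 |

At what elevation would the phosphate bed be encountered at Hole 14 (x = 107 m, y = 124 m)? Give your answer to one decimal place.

444.3 m

Two edge vectors: Hole 11→Hole 12 = (-153, 95, 92.7), Hole 11→Hole 13 = (-118, 200, 109.6).
Normal n = (Hole 11→Hole 12) × (Hole 11→Hole 13) = (-8128, 5830.2, -19390).
So ∂z/∂x = −n_x/n_z = −0.41919 and ∂z/∂y = −n_y/n_z = 0.30068.
Intercept c from Hole 11: 365.8 + 129.11 − 43.00 = 451.91.
At (107, 124): z = −44.9 + 37.3 + 451.91 = 444.3 m.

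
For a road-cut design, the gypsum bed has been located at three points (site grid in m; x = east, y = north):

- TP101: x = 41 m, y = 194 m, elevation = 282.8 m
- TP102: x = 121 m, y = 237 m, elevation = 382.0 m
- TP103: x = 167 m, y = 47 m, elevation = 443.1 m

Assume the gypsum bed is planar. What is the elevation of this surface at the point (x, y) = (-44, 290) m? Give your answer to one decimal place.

Two edge vectors: TP101→TP102 = (80, 43, 99.2), TP101→TP103 = (126, -147, 160.3).
Normal n = (TP101→TP102) × (TP101→TP103) = (21475.3, -324.8, -17178).
So ∂z/∂x = −n_x/n_z = 1.25016 and ∂z/∂y = −n_y/n_z = −0.01891.
Intercept c from TP101: 282.8 − 51.26 + 3.67 = 235.21.
At (-44, 290): z = −55.0 − 5.5 + 235.21 = 174.7 m.

174.7 m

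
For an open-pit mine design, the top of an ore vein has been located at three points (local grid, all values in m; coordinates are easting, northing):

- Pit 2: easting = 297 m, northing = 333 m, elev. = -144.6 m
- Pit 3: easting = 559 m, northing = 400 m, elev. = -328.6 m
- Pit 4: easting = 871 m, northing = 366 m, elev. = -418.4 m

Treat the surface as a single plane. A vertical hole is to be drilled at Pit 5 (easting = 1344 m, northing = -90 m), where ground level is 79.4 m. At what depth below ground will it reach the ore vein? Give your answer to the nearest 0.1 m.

Let the plane be z = a·easting + b·northing + c.
Pit 3−Pit 2: 262a + 67b = −184;  Pit 4−Pit 2: 574a + 33b = −273.8.
Solving gives a = −0.411666, b = −1.136469.
Then c = -144.6 − a·297 − b·333 = 356.11.
At (1344, -90): z_contact = −553.28 + 102.28 + 356.11 = -94.89 m.
Depth below ground = 79.4 − (-94.89) = 174.3 m.

174.3 m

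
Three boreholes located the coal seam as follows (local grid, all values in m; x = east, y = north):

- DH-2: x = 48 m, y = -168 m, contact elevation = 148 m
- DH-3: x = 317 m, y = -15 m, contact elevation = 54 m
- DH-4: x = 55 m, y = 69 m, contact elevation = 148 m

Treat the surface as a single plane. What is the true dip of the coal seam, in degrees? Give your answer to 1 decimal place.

Let the plane be z = a·x + b·y + c.
DH-3−DH-2: 269a + 153b = −94;  DH-4−DH-2: 7a + 237b = 0.
Solving gives a = −0.35541, b = 0.01050.
Gradient magnitude |∇z| = √(a² + b²) = √(0.12632 + 0.00011) = 0.35557.
True dip = arctan(0.35557) = 19.6°, dipping toward E (azimuth ≈ 092°).

19.6°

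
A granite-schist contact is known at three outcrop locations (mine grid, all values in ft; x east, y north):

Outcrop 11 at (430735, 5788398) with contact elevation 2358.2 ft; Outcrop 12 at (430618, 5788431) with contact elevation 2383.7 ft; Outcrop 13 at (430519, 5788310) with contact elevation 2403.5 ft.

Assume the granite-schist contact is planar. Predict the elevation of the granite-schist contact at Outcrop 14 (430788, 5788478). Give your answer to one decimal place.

2347.8 ft

Two edge vectors: Outcrop 11→Outcrop 12 = (-117, 33, 25.5), Outcrop 11→Outcrop 13 = (-216, -88, 45.3).
Normal n = (Outcrop 11→Outcrop 12) × (Outcrop 11→Outcrop 13) = (3738.9, -207.9, 17424).
So ∂z/∂x = −n_x/n_z = −0.214583333 and ∂z/∂y = −n_y/n_z = 0.011931818.
Intercept c from Outcrop 11: 2358.2 + 92428.55 − 69066.11 = 25720.64.
At (430788, 5788478): z = −92439.9 + 69067.1 + 25720.64 = 2347.8 ft.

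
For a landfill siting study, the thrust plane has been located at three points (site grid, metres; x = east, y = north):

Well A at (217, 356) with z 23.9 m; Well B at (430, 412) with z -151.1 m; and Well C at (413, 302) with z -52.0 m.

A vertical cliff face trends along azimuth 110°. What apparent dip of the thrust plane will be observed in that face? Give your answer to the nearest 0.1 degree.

16.5°

Let the plane be z = a·x + b·y + c.
Well B−Well A: 213a + 56b = −175;  Well C−Well A: 196a − 54b = −75.9.
Solving gives a = −0.60950, b = −0.80671.
Unit vector along 110° is (sin 110°, cos 110°) = (0.9397, -0.3420).
Slope in that direction = a·(0.9397) + b·(-0.3420) = −0.29683.
Apparent dip = arctan|0.29683| = 16.5° (true dip is 45.3°, so apparent ≤ true as expected).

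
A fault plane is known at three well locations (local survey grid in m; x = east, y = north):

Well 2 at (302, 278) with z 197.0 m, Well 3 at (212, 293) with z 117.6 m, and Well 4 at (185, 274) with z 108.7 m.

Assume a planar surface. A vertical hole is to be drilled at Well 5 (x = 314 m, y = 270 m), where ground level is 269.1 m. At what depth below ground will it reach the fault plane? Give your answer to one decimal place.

Let the plane be z = a·x + b·y + c.
Well 3−Well 2: −90a + 15b = −79.4;  Well 4−Well 2: −117a − 4b = −88.3.
Solving gives a = 0.77641, b = −0.63489.
Then c = 197 − a·302 − b·278 = 139.03.
At (314, 270): z_contact = 243.79 − 171.42 + 139.03 = 211.40 m.
Depth below ground = 269.1 − 211.40 = 57.7 m.

57.7 m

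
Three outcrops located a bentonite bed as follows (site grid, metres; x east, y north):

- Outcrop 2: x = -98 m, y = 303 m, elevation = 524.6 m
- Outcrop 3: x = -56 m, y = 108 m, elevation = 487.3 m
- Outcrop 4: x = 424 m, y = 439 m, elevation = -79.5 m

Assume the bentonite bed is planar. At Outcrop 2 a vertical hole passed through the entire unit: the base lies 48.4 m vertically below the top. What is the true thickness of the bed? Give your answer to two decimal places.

31.85 m

Let the plane be z = a·x + b·y + c.
Outcrop 3−Outcrop 2: 42a − 195b = −37.3;  Outcrop 4−Outcrop 2: 522a + 136b = −604.1.
Solving gives a = −1.14298, b = −0.05490.
|∇z| = √(a²+b²) = 1.14429, so dip δ = arctan(1.14429) = 48.85°.
True thickness = vertical thickness × cos δ = 48.4 × cos 48.85° = 31.85 m.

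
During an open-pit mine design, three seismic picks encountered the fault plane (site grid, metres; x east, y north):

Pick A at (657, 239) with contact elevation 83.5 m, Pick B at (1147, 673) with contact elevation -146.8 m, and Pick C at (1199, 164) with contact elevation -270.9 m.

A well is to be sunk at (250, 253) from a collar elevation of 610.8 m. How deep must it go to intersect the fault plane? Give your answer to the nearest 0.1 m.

Let the plane be z = a·x + b·y + c.
Pick B−Pick A: 490a + 434b = −230.3;  Pick C−Pick A: 542a − 75b = −354.4.
Solving gives a = −0.629029, b = 0.179549.
Then c = 83.5 − a·657 − b·239 = 453.86.
At (250, 253): z_contact = −157.26 + 45.43 + 453.86 = 342.03 m.
Depth below ground = 610.8 − 342.03 = 268.8 m.

268.8 m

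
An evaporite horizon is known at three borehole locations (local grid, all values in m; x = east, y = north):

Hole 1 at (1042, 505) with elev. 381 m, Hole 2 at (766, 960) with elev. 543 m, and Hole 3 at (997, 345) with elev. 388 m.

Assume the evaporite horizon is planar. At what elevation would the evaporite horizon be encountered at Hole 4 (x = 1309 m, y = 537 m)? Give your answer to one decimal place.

Two edge vectors: Hole 1→Hole 2 = (-276, 455, 162), Hole 1→Hole 3 = (-45, -160, 7).
Normal n = (Hole 1→Hole 2) × (Hole 1→Hole 3) = (29105, -5358, 64635).
So ∂z/∂x = −n_x/n_z = −0.450298 and ∂z/∂y = −n_y/n_z = 0.082896.
Intercept c from Hole 1: 381 + 469.21 − 41.86 = 808.35.
At (1309, 537): z = −589.4 + 44.5 + 808.35 = 263.4 m.

263.4 m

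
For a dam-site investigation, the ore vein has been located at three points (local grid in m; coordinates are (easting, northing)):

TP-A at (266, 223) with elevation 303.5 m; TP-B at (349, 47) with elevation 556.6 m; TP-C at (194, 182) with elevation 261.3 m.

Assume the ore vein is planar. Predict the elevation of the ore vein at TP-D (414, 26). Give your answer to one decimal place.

647.8 m

Let the plane be z = a·E + b·N + c.
TP-B−TP-A: 83a − 176b = 253.1;  TP-C−TP-A: −72a − 41b = −42.2.
Solving gives a = 1.10758, b = −0.91574.
Then c = 303.5 − a·266 − b·223 = 213.10.
At (414, 26): z = 458.5 − 23.8 + 213.10 = 647.8 m.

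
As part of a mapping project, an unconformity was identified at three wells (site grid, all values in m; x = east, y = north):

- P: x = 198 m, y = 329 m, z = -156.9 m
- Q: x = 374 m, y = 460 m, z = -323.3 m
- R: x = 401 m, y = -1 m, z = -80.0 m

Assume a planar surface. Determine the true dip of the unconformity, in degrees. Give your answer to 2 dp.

37.59°

Two edge vectors: P→Q = (176, 131, -166.4), P→R = (203, -330, 76.9).
Normal n = (P→Q) × (P→R) = (-44838.1, -47313.6, -84673).
So ∂z/∂x = −n_x/n_z = −0.52954 and ∂z/∂y = −n_y/n_z = −0.55878.
Gradient magnitude |∇z| = √(a² + b²) = √(0.28042 + 0.31224) = 0.76984.
True dip = arctan(0.76984) = 37.59°, dipping toward NE (azimuth ≈ 043°).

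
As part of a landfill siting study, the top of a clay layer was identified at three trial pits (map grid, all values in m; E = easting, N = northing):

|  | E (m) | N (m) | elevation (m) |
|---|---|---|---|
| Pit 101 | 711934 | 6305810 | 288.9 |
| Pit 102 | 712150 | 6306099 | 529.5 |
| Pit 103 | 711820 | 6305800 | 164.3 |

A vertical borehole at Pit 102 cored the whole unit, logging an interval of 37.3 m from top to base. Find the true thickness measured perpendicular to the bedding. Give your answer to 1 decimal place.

Two edge vectors: Pit 101→Pit 102 = (216, 289, 240.6), Pit 101→Pit 103 = (-114, -10, -124.6).
Normal n = (Pit 101→Pit 102) × (Pit 101→Pit 103) = (-33603.4, -514.8, 30786).
So ∂z/∂E = −n_x/n_z = 1.09152 and ∂z/∂N = −n_y/n_z = 0.01672.
|∇z| = √(a²+b²) = 1.09164, so dip δ = arctan(1.09164) = 47.51°.
True thickness = vertical thickness × cos δ = 37.3 × cos 47.51° = 25.2 m.

25.2 m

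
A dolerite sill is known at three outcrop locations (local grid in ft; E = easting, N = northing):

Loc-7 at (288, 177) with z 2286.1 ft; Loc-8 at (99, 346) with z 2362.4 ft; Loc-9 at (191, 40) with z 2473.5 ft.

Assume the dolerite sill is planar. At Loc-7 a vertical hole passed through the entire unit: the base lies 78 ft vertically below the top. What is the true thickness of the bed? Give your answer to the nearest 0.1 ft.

50.0 ft

Let the plane be z = a·E + b·N + c.
Loc-8−Loc-7: −189a + 169b = 76.3;  Loc-9−Loc-7: −97a − 137b = 187.4.
Solving gives a = −0.99616, b = −0.66257.
|∇z| = √(a²+b²) = 1.19639, so dip δ = arctan(1.19639) = 50.11°.
True thickness = vertical thickness × cos δ = 78 × cos 50.11° = 50.0 ft.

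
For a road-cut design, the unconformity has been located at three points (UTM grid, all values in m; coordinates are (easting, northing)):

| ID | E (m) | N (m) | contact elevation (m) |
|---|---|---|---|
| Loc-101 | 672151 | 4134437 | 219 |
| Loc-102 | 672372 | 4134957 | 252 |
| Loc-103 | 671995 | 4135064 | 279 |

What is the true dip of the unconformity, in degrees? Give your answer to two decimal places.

5.51°

Two edge vectors: Loc-101→Loc-102 = (221, 520, 33), Loc-101→Loc-103 = (-156, 627, 60).
Normal n = (Loc-101→Loc-102) × (Loc-101→Loc-103) = (10509, -18408, 219687).
So ∂z/∂E = −n_x/n_z = −0.04784 and ∂z/∂N = −n_y/n_z = 0.08379.
Gradient magnitude |∇z| = √(a² + b²) = √(0.00229 + 0.00702) = 0.09649.
True dip = arctan(0.09649) = 5.51°, dipping toward SSE (azimuth ≈ 150°).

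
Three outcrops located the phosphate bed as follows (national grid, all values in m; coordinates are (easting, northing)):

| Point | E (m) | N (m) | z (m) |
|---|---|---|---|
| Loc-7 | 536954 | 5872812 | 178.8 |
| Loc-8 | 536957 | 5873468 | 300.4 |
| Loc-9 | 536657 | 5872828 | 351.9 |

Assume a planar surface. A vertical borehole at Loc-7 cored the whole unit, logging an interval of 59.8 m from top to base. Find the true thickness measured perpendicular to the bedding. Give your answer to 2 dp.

51.22 m

Let the plane be z = a·E + b·N + c.
Loc-8−Loc-7: 3a + 656b = 121.6;  Loc-9−Loc-7: −297a + 16b = 173.1.
Solving gives a = −0.57270, b = 0.18798.
|∇z| = √(a²+b²) = 0.60276, so dip δ = arctan(0.60276) = 31.08°.
True thickness = vertical thickness × cos δ = 59.8 × cos 31.08° = 51.22 m.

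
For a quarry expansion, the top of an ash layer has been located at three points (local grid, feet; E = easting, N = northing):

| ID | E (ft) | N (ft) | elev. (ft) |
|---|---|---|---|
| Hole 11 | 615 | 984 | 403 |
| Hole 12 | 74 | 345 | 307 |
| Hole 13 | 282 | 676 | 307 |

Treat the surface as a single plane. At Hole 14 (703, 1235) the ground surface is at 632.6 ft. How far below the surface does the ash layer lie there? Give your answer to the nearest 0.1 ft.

Let the plane be z = a·E + b·N + c.
Hole 12−Hole 11: −541a − 639b = −96;  Hole 13−Hole 11: −333a − 308b = −96.
Solving gives a = 0.688403, b = −0.432592.
Then c = 403 − a·615 − b·984 = 405.30.
At (703, 1235): z_contact = 483.95 − 534.25 + 405.30 = 355.00 ft.
Depth below ground = 632.6 − 355.00 = 277.6 ft.

277.6 ft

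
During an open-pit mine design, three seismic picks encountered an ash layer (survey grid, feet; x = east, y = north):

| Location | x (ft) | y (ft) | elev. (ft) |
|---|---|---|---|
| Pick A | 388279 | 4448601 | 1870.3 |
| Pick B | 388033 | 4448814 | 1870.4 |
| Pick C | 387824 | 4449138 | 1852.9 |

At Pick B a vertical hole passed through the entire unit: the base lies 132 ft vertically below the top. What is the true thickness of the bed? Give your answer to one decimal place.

130.3 ft

Two edge vectors: Pick A→Pick B = (-246, 213, 0.1), Pick A→Pick C = (-455, 537, -17.4).
Normal n = (Pick A→Pick B) × (Pick A→Pick C) = (-3759.9, -4325.9, -35187).
So ∂z/∂x = −n_x/n_z = −0.10685 and ∂z/∂y = −n_y/n_z = −0.12294.
|∇z| = √(a²+b²) = 0.16289, so dip δ = arctan(0.16289) = 9.25°.
True thickness = vertical thickness × cos δ = 132 × cos 9.25° = 130.3 ft.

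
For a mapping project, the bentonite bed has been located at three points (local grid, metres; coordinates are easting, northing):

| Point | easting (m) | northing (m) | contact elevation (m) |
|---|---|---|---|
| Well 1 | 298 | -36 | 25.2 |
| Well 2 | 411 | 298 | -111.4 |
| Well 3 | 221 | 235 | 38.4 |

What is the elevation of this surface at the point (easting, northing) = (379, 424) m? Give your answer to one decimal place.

-108.1 m

Two edge vectors: Well 1→Well 2 = (113, 334, -136.6), Well 1→Well 3 = (-77, 271, 13.2).
Normal n = (Well 1→Well 2) × (Well 1→Well 3) = (41427.4, 9026.6, 56341).
So ∂z/∂easting = −n_x/n_z = −0.73530 and ∂z/∂northing = −n_y/n_z = −0.16021.
Intercept c from Well 1: 25.2 + 219.12 − 5.77 = 238.55.
At (379, 424): z = −278.7 − 67.9 + 238.55 = -108.1 m.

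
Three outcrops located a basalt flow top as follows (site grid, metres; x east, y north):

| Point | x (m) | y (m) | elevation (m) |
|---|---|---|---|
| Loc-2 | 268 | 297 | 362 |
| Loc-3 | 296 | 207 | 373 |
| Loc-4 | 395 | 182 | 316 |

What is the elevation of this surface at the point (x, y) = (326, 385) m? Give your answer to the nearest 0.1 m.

295.0 m

Two edge vectors: Loc-2→Loc-3 = (28, -90, 11), Loc-2→Loc-4 = (127, -115, -46).
Normal n = (Loc-2→Loc-3) × (Loc-2→Loc-4) = (5405, 2685, 8210).
So ∂z/∂x = −n_x/n_z = −0.65834 and ∂z/∂y = −n_y/n_z = −0.32704.
Intercept c from Loc-2: 362 + 176.44 + 97.13 = 635.57.
At (326, 385): z = −214.6 − 125.9 + 635.57 = 295.0 m.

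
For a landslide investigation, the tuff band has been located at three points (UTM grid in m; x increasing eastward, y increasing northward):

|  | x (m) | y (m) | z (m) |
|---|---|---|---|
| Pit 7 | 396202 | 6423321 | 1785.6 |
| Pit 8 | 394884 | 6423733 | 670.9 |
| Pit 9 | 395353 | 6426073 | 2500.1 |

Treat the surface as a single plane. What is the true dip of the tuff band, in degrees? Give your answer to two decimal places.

Let the plane be z = a·x + b·y + c.
Pit 8−Pit 7: −1318a + 412b = −1114.7;  Pit 9−Pit 7: −849a + 2752b = 714.5.
Solving gives a = 1.02584, b = 0.57610.
Gradient magnitude |∇z| = √(a² + b²) = √(1.05234 + 0.33190) = 1.17654.
True dip = arctan(1.17654) = 49.64°, dipping toward WSW (azimuth ≈ 241°).

49.64°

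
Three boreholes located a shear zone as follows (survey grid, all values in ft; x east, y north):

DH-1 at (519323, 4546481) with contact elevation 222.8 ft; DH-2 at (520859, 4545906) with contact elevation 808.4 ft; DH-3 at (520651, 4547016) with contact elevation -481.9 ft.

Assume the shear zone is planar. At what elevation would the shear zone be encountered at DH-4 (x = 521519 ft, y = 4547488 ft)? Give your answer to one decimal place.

Two edge vectors: DH-1→DH-2 = (1536, -575, 585.6), DH-1→DH-3 = (1328, 535, -704.7).
Normal n = (DH-1→DH-2) × (DH-1→DH-3) = (91906.5, 1860096, 1585360).
So ∂z/∂x = −n_x/n_z = −0.057972006 and ∂z/∂y = −n_y/n_z = −1.173295655.
Intercept c from DH-1: 222.8 + 30106.20 + 5334366.40 = 5364695.40.
At (521519, 4547488): z = −30233.5 − 5335547.9 + 5364695.40 = -1086.0 ft.

-1086.0 ft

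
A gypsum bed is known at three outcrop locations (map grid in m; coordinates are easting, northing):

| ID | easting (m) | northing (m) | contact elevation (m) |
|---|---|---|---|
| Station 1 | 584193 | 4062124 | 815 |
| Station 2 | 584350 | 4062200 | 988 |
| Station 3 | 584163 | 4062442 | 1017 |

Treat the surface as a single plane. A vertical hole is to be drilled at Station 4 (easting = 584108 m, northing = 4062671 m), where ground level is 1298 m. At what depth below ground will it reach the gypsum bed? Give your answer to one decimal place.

Let the plane be z = a·easting + b·northing + c.
Station 2−Station 1: 157a + 76b = 173;  Station 3−Station 1: −30a + 318b = 202.
Solving gives a = 0.759721105, b = 0.706891928.
Then c = 815 − a·584193 − b·4062124 = −3314491.42.
At (584108, 4062671): z_contact = 443759.18 + 2871869.34 − 3314491.42 = 1137.09 m.
Depth below ground = 1298 − 1137.09 = 160.9 m.

160.9 m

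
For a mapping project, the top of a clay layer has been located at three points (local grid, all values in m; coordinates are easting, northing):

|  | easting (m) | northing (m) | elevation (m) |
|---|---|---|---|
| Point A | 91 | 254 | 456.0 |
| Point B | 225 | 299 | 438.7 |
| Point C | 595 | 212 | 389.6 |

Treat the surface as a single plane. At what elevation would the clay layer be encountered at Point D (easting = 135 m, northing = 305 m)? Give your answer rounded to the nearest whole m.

451 m

Two edge vectors: Point A→Point B = (134, 45, -17.3), Point A→Point C = (504, -42, -66.4).
Normal n = (Point A→Point B) × (Point A→Point C) = (-3714.6, 178.4, -28308).
So ∂z/∂easting = −n_x/n_z = −0.13122 and ∂z/∂northing = −n_y/n_z = 0.00630.
Intercept c from Point A: 456 + 11.94 − 1.60 = 466.34.
At (135, 305): z = −17.7 + 1.9 + 466.34 = 450.5 m.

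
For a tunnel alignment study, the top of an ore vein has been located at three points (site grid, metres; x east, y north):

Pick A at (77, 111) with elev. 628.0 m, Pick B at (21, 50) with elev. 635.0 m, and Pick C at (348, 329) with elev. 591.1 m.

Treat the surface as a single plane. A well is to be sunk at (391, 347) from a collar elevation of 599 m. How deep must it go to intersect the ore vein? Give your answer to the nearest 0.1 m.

14.4 m

Let the plane be z = a·x + b·y + c.
Pick B−Pick A: −56a − 61b = 7;  Pick C−Pick A: 271a + 218b = −36.9.
Solving gives a = −0.16768, b = 0.03919.
Then c = 628 − a·77 − b·111 = 636.56.
At (391, 347): z_contact = −65.56 + 13.60 + 636.56 = 584.59 m.
Depth below ground = 599 − 584.59 = 14.4 m.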